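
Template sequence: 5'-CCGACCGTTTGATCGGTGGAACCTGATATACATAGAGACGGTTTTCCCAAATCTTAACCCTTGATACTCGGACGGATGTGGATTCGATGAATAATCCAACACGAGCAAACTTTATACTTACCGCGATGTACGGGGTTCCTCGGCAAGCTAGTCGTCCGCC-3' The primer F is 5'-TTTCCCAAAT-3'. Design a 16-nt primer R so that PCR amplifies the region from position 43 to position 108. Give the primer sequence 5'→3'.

5'-TTGCTCGTGTTGGATT-3'

The product's 3' end on the top strand is position 108.
The reverse primer anneals to the top strand over positions 93–108, i.e. to AATCCAACACGAGCAA.
Its sequence written 5'→3' is the reverse complement: TTGCTCGTGTTGGATT.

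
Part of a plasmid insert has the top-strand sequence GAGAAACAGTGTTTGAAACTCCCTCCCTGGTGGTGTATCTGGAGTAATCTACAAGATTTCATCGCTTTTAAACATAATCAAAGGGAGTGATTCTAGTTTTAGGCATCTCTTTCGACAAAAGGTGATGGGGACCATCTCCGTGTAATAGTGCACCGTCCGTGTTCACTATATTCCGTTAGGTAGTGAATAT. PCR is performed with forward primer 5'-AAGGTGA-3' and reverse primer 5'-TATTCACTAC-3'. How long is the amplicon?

71 bp

Scanning the template, AAGGTGA occurs at positions 119–125; this primer anneals to the bottom strand there with its 3' end pointing downstream.
Reverse complement of the reverse primer: GTAGTGAATA. This occurs on the top strand at positions 180–189.
Product length = (reverse-primer end) − (forward-primer start) + 1 = 189 − 119 + 1 = 71 bp.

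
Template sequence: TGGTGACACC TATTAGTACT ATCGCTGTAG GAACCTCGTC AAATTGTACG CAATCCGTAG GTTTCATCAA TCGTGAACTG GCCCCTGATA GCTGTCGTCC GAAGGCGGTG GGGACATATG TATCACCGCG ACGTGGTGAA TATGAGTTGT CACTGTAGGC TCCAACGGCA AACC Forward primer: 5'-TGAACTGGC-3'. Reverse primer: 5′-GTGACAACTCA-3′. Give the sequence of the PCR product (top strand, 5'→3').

5'-TGAACTGGCCCCTGATAGCTGTCGTCCGAAGGCGGTGGGGACATATGTATCACCGCGACGTGGTGAATATGAGTTGTCAC-3'

The forward primer matches the template at positions 74–82.
The reverse primer's reverse complement is TGAGTTGTCAC, which matches the template at positions 143–153.
The product is the template from position 74 through 153 (80 bp).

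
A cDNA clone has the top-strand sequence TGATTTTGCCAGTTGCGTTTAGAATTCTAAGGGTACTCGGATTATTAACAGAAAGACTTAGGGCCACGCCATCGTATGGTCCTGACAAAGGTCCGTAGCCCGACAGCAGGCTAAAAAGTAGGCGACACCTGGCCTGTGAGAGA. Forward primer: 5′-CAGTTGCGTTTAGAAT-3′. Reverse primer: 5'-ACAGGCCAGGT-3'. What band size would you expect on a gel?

Forward primer CAGTTGCGTTTAGAAT is found on the top strand at positions 10–25.
Reverse complement of the reverse primer: ACCTGGCCTGT. This occurs on the top strand at positions 127–137.
Amplicon spans positions 10–137: 128 bp.

128 bp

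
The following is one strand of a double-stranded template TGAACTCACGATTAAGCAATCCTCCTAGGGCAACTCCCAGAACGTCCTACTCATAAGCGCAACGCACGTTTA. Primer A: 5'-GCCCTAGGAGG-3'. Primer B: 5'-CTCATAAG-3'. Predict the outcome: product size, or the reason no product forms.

Primer A (GCCCTAGGAGG) has reverse complement CCTCCTAGGGC, which matches the top strand at positions 21–31; primer A anneals to the top strand there with its 3' end pointing upstream toward position 21.
Primer B (CTCATAAG) matches the top strand directly at positions 50–57; it anneals to the bottom strand with its 3' end pointing downstream toward position 57.
The 3' ends diverge (primer A extends toward position 1, primer B toward position 72), so the primers never converge on a shared product.

No product — the primers' 3' ends point away from each other.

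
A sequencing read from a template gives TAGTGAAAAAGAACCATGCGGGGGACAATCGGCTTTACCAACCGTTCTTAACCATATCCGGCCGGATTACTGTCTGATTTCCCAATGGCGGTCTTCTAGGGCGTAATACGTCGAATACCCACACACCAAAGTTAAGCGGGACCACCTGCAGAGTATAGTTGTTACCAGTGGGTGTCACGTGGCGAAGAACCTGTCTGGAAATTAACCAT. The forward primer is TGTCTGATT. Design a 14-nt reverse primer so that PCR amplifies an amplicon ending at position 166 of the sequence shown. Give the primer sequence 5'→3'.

5'-GGTAACAACTATAC-3'

The forward primer binds at positions 71–79; the product's 3' end on the top strand is position 166.
The reverse primer anneals to the top strand over positions 153–166, i.e. to GTATAGTTGTTACC.
Its sequence written 5'→3' is the reverse complement: GGTAACAACTATAC.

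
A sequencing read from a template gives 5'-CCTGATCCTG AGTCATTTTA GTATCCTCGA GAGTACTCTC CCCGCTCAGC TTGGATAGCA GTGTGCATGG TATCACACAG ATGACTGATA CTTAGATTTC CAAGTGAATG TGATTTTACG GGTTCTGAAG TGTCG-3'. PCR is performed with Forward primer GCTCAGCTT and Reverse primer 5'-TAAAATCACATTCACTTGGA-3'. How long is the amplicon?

75 bp

Forward primer GCTCAGCTT is found on the top strand at positions 44–52.
Reverse complement of the reverse primer: TCCAAGTGAATGTGATTTTA. This occurs on the top strand at positions 99–118.
The product runs from position 44 to position 118, so its length is 118 − 44 + 1 = 75 bp.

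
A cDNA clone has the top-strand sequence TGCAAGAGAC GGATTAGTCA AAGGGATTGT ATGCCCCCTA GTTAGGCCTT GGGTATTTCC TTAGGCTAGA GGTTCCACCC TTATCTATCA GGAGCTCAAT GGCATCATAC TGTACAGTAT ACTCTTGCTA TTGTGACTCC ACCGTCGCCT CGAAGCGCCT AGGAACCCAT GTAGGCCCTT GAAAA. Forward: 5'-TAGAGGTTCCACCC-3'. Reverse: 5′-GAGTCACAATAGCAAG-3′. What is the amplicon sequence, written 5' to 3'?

Forward primer TAGAGGTTCCACCC is found on the top strand at positions 67–80.
The reverse primer's reverse complement is CTTGCTATTGTGACTC, which matches the template at positions 124–139.
The product is the template from position 67 through 139 (73 bp).

5'-TAGAGGTTCCACCCTTATCTATCAGGAGCTCAATGGCATCATACTGTACAGTATACTCTTGCTATTGTGACTC-3'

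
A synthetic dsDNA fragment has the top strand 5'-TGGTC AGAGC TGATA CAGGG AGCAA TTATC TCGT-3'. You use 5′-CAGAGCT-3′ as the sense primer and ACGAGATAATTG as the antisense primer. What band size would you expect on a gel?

Forward primer CAGAGCT is found on the top strand at positions 5–11.
The reverse primer's reverse complement is CAATTATCTCGT, which matches the template at positions 23–34.
The product runs from position 5 to position 34, so its length is 34 − 5 + 1 = 30 bp.

30 bp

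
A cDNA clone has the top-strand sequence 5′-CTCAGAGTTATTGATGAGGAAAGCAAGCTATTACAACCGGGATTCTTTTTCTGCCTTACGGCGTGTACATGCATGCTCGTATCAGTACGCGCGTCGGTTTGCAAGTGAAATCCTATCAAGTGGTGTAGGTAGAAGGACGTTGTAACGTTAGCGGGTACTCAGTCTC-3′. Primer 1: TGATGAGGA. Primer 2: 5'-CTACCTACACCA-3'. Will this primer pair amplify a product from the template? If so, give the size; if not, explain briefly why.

Primer 1 (TGATGAGGA) matches the top strand at positions 12–20; it acts as a forward primer.
Primer 2's reverse complement is TGGTGTAGGTAG, matching the top strand at positions 121–132; it acts as a reverse primer.
The 3' ends face each other across positions 12–132, giving a 121 bp product.

Yes — a 121 bp product.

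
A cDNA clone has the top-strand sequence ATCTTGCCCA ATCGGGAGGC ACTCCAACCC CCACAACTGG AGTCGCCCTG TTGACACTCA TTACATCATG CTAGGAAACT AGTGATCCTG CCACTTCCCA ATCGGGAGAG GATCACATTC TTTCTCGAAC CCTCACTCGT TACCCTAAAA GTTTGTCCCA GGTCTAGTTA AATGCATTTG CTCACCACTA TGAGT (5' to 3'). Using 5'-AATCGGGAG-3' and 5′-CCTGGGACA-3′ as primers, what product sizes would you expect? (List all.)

The forward primer AATCGGGAG matches the top strand at positions 10–18, 100–108.
The reverse primer's reverse complement is TGTCCCAGG, matching at positions 154–162.
Each forward site pairs with the reverse site to give a product ending at position 162: sizes 153, 63 bp.

153 bp, 63 bp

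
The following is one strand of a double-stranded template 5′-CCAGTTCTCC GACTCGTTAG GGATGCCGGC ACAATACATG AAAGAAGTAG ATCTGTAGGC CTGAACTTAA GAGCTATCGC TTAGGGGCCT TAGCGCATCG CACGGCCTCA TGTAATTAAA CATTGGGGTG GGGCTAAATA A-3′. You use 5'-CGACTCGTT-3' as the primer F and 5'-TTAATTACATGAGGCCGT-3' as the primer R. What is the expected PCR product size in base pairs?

110 bp

The forward primer matches the template at positions 10–18.
Taking the reverse complement of TTAATTACATGAGGCCGT gives ACGGCCTCATGTAATTAA, found at positions 102–119 on the template; the primer anneals here to the top strand with its 3' end pointing upstream.
Amplicon spans positions 10–119: 110 bp.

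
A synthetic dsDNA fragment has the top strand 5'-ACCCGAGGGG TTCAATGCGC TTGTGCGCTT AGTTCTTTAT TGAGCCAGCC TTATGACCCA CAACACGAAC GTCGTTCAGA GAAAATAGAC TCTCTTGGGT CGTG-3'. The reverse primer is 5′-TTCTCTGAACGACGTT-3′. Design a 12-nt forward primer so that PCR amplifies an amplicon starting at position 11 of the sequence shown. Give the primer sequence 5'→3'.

5'-TTCAATGCGCTT-3'

The reverse primer's reverse complement AACGTCGTTCAGAGAA matches the template at positions 68–83; the product starts at position 11.
The forward primer is identical to the top strand over positions 11–22: TTCAATGCGCTT.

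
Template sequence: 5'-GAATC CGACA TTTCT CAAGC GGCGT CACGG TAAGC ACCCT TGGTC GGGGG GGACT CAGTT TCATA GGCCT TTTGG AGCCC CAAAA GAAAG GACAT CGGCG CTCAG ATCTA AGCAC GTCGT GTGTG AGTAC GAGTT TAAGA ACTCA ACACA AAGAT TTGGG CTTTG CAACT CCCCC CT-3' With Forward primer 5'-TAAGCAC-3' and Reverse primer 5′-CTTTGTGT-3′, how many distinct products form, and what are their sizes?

The forward primer TAAGCAC matches the top strand at positions 31–37, 109–115.
The reverse primer's reverse complement is ACACAAAG, matching at positions 146–153.
Each forward site pairs with the reverse site to give a product ending at position 153: sizes 123, 45 bp.

Two products: 123 bp, 45 bp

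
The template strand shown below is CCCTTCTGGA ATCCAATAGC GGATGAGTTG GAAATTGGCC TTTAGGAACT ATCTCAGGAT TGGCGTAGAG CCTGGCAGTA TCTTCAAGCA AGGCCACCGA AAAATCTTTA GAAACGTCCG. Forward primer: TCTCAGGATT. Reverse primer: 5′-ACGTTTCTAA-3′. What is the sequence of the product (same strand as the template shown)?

5'-TCTCAGGATTGGCGTAGAGCCTGGCAGTATCTTCAAGCAAGGCCACCGAAAAATCTTTAGAAACGT-3'

Scanning the template, TCTCAGGATT occurs at positions 52–61; this primer anneals to the bottom strand there with its 3' end pointing downstream.
Reverse complement of the reverse primer: TTAGAAACGT. This occurs on the top strand at positions 108–117.
The product is the template from position 52 through 117 (66 bp).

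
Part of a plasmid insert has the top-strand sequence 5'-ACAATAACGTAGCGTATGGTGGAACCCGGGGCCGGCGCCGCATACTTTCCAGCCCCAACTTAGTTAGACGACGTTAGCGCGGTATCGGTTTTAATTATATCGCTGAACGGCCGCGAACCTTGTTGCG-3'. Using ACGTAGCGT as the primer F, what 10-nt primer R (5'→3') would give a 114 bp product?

5'-AGGTTCGCGG-3'

The forward primer binds at positions 7–15, so a 114 bp product ends at position 7 + 114 − 1 = 120.
The reverse primer anneals to the top strand over positions 111–120, i.e. to CCGCGAACCT.
Its sequence written 5'→3' is the reverse complement: AGGTTCGCGG.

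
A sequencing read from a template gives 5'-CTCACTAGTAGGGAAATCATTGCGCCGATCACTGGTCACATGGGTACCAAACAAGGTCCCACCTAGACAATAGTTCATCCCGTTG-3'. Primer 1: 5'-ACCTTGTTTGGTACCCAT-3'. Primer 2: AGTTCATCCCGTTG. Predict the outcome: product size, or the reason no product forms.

Primer 1 (ACCTTGTTTGGTACCCAT) has reverse complement ATGGGTACCAAACAAGGT, which matches the top strand at positions 40–57; primer 1 anneals to the top strand there with its 3' end pointing upstream toward position 40.
Primer 2 (AGTTCATCCCGTTG) matches the top strand directly at positions 72–85; it anneals to the bottom strand with its 3' end pointing downstream toward position 85.
The 3' ends diverge (primer 1 extends toward position 1, primer 2 toward position 85), so the primers never converge on a shared product.

No product — the primers' 3' ends point away from each other.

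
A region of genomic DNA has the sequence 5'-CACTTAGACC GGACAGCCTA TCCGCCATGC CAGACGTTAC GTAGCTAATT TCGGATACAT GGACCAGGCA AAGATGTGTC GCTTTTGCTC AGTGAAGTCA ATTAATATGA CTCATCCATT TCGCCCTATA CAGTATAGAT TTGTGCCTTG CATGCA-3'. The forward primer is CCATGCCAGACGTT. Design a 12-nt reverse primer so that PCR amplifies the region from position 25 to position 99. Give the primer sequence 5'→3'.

5'-GACTTCACTGAG-3'

The product's 3' end on the top strand is position 99.
The reverse primer anneals to the top strand over positions 88–99, i.e. to CTCAGTGAAGTC.
Its sequence written 5'→3' is the reverse complement: GACTTCACTGAG.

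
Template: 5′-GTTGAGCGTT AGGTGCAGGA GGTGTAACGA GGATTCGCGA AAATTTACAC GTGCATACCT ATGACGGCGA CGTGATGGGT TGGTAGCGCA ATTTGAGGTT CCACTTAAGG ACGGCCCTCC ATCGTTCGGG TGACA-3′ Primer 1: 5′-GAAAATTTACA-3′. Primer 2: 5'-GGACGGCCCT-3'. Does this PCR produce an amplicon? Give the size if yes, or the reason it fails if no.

No product — both primers anneal to the same strand and extend in the same direction.

Primer 1 (GAAAATTTACA) matches the top strand at positions 39–49 (3' end points downstream).
Primer 2 (GGACGGCCCT) also matches the top strand directly, at positions 109–118 — its reverse complement AGGGCCGTCC is not present.
Both primers anneal to the bottom strand with 3' ends pointing the same way, so neither can prime synthesis back toward the other.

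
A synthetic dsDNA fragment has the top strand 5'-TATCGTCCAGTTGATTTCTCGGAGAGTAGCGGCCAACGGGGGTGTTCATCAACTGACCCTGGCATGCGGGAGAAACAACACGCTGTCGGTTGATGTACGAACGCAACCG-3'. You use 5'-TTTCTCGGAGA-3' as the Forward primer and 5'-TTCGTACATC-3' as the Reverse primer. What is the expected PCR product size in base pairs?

87 bp

The forward primer matches the template at positions 15–25.
The reverse primer's reverse complement is GATGTACGAA, which matches the template at positions 92–101.
The product runs from position 15 to position 101, so its length is 101 − 15 + 1 = 87 bp.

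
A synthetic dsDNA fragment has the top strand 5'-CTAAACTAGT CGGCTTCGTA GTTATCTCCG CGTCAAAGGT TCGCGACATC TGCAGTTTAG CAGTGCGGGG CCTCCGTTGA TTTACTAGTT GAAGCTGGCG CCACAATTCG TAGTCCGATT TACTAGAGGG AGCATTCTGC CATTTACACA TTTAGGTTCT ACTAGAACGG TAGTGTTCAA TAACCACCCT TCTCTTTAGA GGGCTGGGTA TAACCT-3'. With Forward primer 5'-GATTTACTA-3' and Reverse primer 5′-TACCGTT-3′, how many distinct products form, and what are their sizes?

Two products: 94 bp, 56 bp

The forward primer GATTTACTA matches the top strand at positions 79–87, 117–125.
The reverse primer's reverse complement is AACGGTA, matching at positions 166–172.
Each forward site pairs with the reverse site to give a product ending at position 172: sizes 94, 56 bp.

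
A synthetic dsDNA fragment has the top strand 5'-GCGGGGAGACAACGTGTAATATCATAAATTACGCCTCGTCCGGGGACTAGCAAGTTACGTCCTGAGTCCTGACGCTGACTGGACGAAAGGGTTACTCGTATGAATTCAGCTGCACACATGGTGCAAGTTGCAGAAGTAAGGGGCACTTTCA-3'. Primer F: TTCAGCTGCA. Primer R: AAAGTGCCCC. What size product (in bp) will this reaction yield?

Forward primer TTCAGCTGCA is found on the top strand at positions 105–114.
Taking the reverse complement of AAAGTGCCCC gives GGGGCACTTT, found at positions 140–149 on the template; the primer anneals here to the top strand with its 3' end pointing upstream.
Product length = (reverse-primer end) − (forward-primer start) + 1 = 149 − 105 + 1 = 45 bp.

45 bp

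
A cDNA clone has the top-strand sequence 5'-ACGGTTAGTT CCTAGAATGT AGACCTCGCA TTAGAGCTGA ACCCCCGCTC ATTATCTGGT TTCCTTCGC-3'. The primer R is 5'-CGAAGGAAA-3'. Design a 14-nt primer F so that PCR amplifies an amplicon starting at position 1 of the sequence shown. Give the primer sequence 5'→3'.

5'-ACGGTTAGTTCCTA-3'

The reverse primer's reverse complement TTTCCTTCG matches the template at positions 60–68; the product starts at position 1.
The forward primer is identical to the top strand over positions 1–14: ACGGTTAGTTCCTA.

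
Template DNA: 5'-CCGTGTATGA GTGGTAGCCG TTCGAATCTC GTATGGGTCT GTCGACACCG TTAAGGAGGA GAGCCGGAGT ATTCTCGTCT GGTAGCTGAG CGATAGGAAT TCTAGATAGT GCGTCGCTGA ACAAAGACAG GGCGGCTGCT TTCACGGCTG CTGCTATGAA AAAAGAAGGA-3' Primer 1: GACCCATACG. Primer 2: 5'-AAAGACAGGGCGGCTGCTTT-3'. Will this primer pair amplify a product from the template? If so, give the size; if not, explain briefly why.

No product — the primers' 3' ends point away from each other.

Primer 1 (GACCCATACG) has reverse complement CGTATGGGTC, which matches the top strand at positions 30–39; primer 1 anneals to the top strand there with its 3' end pointing upstream toward position 30.
Primer 2 (AAAGACAGGGCGGCTGCTTT) matches the top strand directly at positions 123–142; it anneals to the bottom strand with its 3' end pointing downstream toward position 142.
The 3' ends diverge (primer 1 extends toward position 1, primer 2 toward position 170), so the primers never converge on a shared product.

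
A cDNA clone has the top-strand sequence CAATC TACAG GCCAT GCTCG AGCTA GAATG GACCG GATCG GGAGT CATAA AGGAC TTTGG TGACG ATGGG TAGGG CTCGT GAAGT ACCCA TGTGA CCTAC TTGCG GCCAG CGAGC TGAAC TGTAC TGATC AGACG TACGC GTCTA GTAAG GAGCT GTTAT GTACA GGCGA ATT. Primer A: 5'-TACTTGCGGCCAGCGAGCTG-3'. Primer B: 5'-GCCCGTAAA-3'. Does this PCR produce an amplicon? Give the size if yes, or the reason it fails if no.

Primer B (GCCCGTAAA) does not match the top strand, and its reverse complement TTTACGGGC does not match either.
With no annealing site for primer B, no amplification occurs.

No product — primer B has no binding site in the template.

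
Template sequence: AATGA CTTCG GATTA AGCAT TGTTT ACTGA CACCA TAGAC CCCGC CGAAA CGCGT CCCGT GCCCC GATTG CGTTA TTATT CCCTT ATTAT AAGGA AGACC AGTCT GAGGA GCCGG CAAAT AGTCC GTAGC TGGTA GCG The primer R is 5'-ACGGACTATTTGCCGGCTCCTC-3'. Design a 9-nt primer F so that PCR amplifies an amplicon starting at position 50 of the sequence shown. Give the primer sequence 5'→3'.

The reverse primer's reverse complement GAGGAGCCGGCAAATAGTCCGT matches the template at positions 106–127; the product starts at position 50.
The forward primer is identical to the top strand over positions 50–58: ACGCGTCCC.

5'-ACGCGTCCC-3'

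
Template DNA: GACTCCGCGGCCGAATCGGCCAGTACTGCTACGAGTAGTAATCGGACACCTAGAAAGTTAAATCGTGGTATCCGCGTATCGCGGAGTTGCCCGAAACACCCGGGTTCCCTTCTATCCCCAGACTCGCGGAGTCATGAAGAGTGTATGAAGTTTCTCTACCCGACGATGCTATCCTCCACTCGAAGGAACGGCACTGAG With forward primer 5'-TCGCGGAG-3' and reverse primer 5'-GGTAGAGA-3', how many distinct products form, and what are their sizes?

The forward primer TCGCGGAG matches the top strand at positions 79–86, 124–131.
The reverse primer's reverse complement is TCTCTACC, matching at positions 153–160.
Each forward site pairs with the reverse site to give a product ending at position 160: sizes 82, 37 bp.

Two products: 82 bp, 37 bp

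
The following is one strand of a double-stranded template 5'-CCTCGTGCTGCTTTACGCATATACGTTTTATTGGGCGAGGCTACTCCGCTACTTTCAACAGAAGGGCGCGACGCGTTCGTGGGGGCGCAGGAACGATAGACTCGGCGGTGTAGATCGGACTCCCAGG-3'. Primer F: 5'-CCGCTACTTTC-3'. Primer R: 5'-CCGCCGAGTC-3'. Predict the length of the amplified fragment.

Forward primer CCGCTACTTTC is found on the top strand at positions 46–56.
The reverse primer's reverse complement is GACTCGGCGG, which matches the template at positions 99–108.
Product length = (reverse-primer end) − (forward-primer start) + 1 = 108 − 46 + 1 = 63 bp.

63 bp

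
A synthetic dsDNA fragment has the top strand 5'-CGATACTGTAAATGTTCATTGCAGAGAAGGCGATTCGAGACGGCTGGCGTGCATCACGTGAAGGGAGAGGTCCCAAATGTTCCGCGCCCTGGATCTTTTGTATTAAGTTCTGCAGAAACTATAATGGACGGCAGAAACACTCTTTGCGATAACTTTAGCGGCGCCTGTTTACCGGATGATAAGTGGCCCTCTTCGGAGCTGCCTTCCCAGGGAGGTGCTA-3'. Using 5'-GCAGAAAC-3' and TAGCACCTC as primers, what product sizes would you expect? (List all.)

109 bp, 90 bp

The forward primer GCAGAAAC matches the top strand at positions 112–119, 131–138.
The reverse primer's reverse complement is GAGGTGCTA, matching at positions 212–220.
Each forward site pairs with the reverse site to give a product ending at position 220: sizes 109, 90 bp.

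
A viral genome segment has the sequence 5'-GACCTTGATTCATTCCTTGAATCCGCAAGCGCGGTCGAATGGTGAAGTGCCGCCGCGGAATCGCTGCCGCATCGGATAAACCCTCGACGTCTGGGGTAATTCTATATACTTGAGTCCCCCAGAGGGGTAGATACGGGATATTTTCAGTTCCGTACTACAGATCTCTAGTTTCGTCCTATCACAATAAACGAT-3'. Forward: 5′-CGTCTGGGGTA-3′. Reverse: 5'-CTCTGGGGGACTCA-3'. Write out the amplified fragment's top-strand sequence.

The forward primer matches the template at positions 88–98.
Reverse complement of the reverse primer: TGAGTCCCCCAGAG. This occurs on the top strand at positions 111–124.
The product is the template from position 88 through 124 (37 bp).

5'-CGTCTGGGGTAATTCTATATACTTGAGTCCCCCAGAG-3'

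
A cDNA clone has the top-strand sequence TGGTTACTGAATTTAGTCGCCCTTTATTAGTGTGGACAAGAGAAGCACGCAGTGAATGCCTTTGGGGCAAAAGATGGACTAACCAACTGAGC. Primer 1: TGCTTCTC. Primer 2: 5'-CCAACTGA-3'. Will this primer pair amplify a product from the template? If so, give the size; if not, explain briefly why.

Primer 1 (TGCTTCTC) has reverse complement GAGAAGCA, which matches the top strand at positions 40–47; primer 1 anneals to the top strand there with its 3' end pointing upstream toward position 40.
Primer 2 (CCAACTGA) matches the top strand directly at positions 83–90; it anneals to the bottom strand with its 3' end pointing downstream toward position 90.
The 3' ends diverge (primer 1 extends toward position 1, primer 2 toward position 92), so the primers never converge on a shared product.

No product — the primers' 3' ends point away from each other.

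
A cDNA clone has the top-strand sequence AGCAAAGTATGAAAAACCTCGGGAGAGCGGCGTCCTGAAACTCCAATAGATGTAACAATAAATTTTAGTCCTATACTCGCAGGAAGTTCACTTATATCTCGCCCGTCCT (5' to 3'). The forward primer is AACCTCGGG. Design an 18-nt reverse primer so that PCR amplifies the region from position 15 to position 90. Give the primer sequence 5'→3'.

The product's 3' end on the top strand is position 90.
The reverse primer anneals to the top strand over positions 73–90, i.e. to ATACTCGCAGGAAGTTCA.
Its sequence written 5'→3' is the reverse complement: TGAACTTCCTGCGAGTAT.

5'-TGAACTTCCTGCGAGTAT-3'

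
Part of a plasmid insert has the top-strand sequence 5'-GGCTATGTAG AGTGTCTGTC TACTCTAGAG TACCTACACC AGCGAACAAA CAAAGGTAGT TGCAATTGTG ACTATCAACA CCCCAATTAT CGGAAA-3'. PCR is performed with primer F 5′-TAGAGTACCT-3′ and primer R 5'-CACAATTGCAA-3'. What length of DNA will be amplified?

45 bp

The forward primer matches the template at positions 26–35.
Reverse complement of the reverse primer: TTGCAATTGTG. This occurs on the top strand at positions 60–70.
Amplicon spans positions 26–70: 45 bp.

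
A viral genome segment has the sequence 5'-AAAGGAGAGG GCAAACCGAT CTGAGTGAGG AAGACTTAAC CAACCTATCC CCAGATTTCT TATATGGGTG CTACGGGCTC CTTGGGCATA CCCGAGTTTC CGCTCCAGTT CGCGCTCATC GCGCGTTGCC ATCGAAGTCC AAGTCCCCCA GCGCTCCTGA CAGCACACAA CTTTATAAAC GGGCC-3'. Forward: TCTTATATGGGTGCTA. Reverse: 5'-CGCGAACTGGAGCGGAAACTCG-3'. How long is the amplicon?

57 bp

Forward primer TCTTATATGGGTGCTA is found on the top strand at positions 58–73.
Reverse complement of the reverse primer: CGAGTTTCCGCTCCAGTTCGCG. This occurs on the top strand at positions 93–114.
The product runs from position 58 to position 114, so its length is 114 − 58 + 1 = 57 bp.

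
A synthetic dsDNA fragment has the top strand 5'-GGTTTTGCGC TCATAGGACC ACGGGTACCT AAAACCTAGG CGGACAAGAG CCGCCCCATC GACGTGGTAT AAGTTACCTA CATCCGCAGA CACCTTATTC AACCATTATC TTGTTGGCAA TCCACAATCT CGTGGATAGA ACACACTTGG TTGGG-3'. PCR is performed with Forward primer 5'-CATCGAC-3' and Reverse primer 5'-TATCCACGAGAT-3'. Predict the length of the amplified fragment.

The forward primer matches the template at positions 57–63.
Taking the reverse complement of TATCCACGAGAT gives ATCTCGTGGATA, found at positions 127–138 on the template; the primer anneals here to the top strand with its 3' end pointing upstream.
Product length = (reverse-primer end) − (forward-primer start) + 1 = 138 − 57 + 1 = 82 bp.

82 bp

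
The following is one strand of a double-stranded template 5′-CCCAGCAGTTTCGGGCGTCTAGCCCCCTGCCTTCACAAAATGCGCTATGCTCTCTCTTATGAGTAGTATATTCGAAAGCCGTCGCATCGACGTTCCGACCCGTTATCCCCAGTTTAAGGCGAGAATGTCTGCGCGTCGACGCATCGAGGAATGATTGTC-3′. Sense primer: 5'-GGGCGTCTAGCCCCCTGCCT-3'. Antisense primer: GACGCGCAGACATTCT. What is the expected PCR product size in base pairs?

The forward primer matches the template at positions 13–32.
Taking the reverse complement of GACGCGCAGACATTCT gives AGAATGTCTGCGCGTC, found at positions 122–137 on the template; the primer anneals here to the top strand with its 3' end pointing upstream.
The product runs from position 13 to position 137, so its length is 137 − 13 + 1 = 125 bp.

125 bp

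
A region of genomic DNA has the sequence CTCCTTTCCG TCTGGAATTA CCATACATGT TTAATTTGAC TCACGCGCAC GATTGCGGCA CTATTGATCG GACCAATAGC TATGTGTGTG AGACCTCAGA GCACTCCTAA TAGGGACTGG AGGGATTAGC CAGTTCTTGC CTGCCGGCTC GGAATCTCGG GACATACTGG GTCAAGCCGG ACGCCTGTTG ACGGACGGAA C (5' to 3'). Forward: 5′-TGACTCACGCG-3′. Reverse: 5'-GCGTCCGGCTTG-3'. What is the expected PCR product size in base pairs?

Scanning the template, TGACTCACGCG occurs at positions 37–47; this primer anneals to the bottom strand there with its 3' end pointing downstream.
The reverse primer's reverse complement is CAAGCCGGACGC, which matches the template at positions 173–184.
The product runs from position 37 to position 184, so its length is 184 − 37 + 1 = 148 bp.

148 bp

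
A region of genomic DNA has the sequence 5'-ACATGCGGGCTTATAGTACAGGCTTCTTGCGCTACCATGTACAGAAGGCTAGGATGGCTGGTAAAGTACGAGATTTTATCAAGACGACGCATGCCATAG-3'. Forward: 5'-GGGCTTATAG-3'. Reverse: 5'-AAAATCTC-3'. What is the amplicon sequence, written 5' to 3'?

Forward primer GGGCTTATAG is found on the top strand at positions 7–16.
Reverse complement of the reverse primer: GAGATTTT. This occurs on the top strand at positions 70–77.
The product is the template from position 7 through 77 (71 bp).

5'-GGGCTTATAGTACAGGCTTCTTGCGCTACCATGTACAGAAGGCTAGGATGGCTGGTAAAGTACGAGATTTT-3'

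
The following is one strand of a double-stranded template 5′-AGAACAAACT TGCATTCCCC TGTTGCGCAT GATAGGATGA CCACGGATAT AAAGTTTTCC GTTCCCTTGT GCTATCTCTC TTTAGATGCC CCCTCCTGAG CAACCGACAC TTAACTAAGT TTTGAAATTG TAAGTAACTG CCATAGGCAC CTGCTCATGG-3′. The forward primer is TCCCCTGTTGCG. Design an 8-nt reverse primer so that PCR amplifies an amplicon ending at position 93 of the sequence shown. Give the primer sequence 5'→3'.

5'-GGGGGCAT-3'

The forward primer binds at positions 16–27; the product's 3' end on the top strand is position 93.
The reverse primer anneals to the top strand over positions 86–93, i.e. to ATGCCCCC.
Its sequence written 5'→3' is the reverse complement: GGGGGCAT.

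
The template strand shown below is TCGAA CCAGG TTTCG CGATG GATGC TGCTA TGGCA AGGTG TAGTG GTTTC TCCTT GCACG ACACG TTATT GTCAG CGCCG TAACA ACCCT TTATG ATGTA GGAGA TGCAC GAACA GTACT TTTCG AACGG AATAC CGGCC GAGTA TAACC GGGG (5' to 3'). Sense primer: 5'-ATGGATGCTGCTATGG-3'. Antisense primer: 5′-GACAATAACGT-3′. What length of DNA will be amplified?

56 bp

Forward primer ATGGATGCTGCTATGG is found on the top strand at positions 18–33.
The reverse primer's reverse complement is ACGTTATTGTC, which matches the template at positions 63–73.
The product runs from position 18 to position 73, so its length is 73 − 18 + 1 = 56 bp.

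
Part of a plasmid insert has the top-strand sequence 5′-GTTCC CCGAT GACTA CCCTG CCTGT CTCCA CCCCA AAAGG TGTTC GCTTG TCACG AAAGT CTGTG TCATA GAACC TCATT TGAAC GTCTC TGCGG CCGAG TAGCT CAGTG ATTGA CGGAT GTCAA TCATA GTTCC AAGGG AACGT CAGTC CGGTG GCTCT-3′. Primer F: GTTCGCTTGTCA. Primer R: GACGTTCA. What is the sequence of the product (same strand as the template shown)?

5'-GTTCGCTTGTCACGAAAGTCTGTGTCATAGAACCTCATTTGAACGTC-3'

The forward primer matches the template at positions 42–53.
Taking the reverse complement of GACGTTCA gives TGAACGTC, found at positions 81–88 on the template; the primer anneals here to the top strand with its 3' end pointing upstream.
The product is the template from position 42 through 88 (47 bp).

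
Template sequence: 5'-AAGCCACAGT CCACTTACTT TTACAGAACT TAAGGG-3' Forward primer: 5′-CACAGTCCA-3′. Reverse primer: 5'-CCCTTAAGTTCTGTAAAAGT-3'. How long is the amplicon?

32 bp

The forward primer matches the template at positions 5–13.
Reverse complement of the reverse primer: ACTTTTACAGAACTTAAGGG. This occurs on the top strand at positions 17–36.
The product runs from position 5 to position 36, so its length is 36 − 5 + 1 = 32 bp.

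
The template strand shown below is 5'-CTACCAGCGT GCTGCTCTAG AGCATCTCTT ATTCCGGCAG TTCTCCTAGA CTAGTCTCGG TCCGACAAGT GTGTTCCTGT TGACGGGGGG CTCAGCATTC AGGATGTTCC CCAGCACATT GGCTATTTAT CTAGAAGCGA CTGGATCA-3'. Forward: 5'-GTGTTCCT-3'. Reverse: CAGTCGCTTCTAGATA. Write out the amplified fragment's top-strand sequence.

Forward primer GTGTTCCT is found on the top strand at positions 71–78.
The reverse primer's reverse complement is TATCTAGAAGCGACTG, which matches the template at positions 128–143.
The product is the template from position 71 through 143 (73 bp).

5'-GTGTTCCTGTTGACGGGGGGCTCAGCATTCAGGATGTTCCCCAGCACATTGGCTATTTATCTAGAAGCGACTG-3'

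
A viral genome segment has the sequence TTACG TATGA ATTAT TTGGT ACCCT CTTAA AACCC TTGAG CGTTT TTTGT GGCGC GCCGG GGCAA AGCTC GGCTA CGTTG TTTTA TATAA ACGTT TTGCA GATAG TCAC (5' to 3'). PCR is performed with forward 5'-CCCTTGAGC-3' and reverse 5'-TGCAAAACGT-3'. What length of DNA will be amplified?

68 bp

Forward primer CCCTTGAGC is found on the top strand at positions 33–41.
Reverse complement of the reverse primer: ACGTTTTGCA. This occurs on the top strand at positions 91–100.
Product length = (reverse-primer end) − (forward-primer start) + 1 = 100 − 33 + 1 = 68 bp.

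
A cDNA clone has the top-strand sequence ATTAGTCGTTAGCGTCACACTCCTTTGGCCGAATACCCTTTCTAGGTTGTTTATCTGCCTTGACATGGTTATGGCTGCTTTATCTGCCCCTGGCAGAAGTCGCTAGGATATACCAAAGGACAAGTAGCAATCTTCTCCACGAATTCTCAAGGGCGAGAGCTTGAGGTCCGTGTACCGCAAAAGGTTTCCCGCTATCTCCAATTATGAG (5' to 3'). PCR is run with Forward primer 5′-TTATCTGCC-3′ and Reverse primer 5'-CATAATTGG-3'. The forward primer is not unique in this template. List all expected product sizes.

156 bp, 127 bp

The forward primer TTATCTGCC matches the top strand at positions 51–59, 80–88.
The reverse primer's reverse complement is CCAATTATG, matching at positions 198–206.
Each forward site pairs with the reverse site to give a product ending at position 206: sizes 156, 127 bp.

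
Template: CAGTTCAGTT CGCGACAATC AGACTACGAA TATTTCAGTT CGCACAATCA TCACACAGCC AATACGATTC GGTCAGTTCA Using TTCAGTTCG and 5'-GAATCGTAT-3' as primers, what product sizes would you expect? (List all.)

The forward primer TTCAGTTCG matches the top strand at positions 4–12, 34–42.
The reverse primer's reverse complement is ATACGATTC, matching at positions 62–70.
Each forward site pairs with the reverse site to give a product ending at position 70: sizes 67, 37 bp.

67 bp, 37 bp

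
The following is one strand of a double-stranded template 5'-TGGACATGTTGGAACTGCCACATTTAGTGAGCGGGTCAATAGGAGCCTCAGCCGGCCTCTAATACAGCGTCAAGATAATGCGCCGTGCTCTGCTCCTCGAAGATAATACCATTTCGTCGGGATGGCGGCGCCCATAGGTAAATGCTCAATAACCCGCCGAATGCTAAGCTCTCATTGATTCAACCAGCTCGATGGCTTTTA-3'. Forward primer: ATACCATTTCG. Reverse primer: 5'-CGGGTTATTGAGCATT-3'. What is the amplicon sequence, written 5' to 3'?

Forward primer ATACCATTTCG is found on the top strand at positions 106–116.
The reverse primer's reverse complement is AATGCTCAATAACCCG, which matches the template at positions 141–156.
The product is the template from position 106 through 156 (51 bp).

5'-ATACCATTTCGTCGGGATGGCGGCGCCCATAGGTAAATGCTCAATAACCCG-3'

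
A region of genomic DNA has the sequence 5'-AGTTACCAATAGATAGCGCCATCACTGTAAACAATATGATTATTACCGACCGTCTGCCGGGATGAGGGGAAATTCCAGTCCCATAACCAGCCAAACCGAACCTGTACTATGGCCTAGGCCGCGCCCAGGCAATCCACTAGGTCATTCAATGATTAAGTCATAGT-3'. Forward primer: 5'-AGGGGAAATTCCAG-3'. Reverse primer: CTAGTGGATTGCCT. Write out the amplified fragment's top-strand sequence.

Scanning the template, AGGGGAAATTCCAG occurs at positions 65–78; this primer anneals to the bottom strand there with its 3' end pointing downstream.
The reverse primer's reverse complement is AGGCAATCCACTAG, which matches the template at positions 127–140.
The product is the template from position 65 through 140 (76 bp).

5'-AGGGGAAATTCCAGTCCCATAACCAGCCAAACCGAACCTGTACTATGGCCTAGGCCGCGCCCAGGCAATCCACTAG-3'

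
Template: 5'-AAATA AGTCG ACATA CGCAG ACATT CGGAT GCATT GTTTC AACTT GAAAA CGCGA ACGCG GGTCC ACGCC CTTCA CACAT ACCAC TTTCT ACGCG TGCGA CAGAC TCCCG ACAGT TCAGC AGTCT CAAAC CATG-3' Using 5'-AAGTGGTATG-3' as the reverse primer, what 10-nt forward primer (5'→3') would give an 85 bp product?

5'-ATAAGTCGAC-3'

The reverse primer's reverse complement CATACCACTT matches the template at positions 78–87, so the product ends at position 87.
An 85 bp product then starts at position 87 − 85 + 1 = 3.
The forward primer is identical to the top strand there: ATAAGTCGAC.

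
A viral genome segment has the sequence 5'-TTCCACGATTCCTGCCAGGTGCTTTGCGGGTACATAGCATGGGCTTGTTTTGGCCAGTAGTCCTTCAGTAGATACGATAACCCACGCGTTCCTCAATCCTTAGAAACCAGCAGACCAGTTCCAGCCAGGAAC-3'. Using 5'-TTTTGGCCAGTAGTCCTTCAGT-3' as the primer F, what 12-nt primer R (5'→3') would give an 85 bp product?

5'-GTTCCTGGCTGG-3'

The forward primer binds at positions 48–69, so an 85 bp product ends at position 48 + 85 − 1 = 132.
The reverse primer anneals to the top strand over positions 121–132, i.e. to CCAGCCAGGAAC.
Its sequence written 5'→3' is the reverse complement: GTTCCTGGCTGG.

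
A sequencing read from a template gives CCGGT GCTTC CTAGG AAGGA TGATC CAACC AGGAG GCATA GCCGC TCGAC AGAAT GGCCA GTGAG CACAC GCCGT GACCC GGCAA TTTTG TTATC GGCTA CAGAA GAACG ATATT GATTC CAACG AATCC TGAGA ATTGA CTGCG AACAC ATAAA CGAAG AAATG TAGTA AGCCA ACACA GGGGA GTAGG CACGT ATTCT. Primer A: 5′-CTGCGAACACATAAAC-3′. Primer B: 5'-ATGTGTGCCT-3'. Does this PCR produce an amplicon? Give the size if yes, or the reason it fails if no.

Primer B (ATGTGTGCCT) does not match the top strand, and its reverse complement AGGCACACAT does not match either.
With no annealing site for primer B, no amplification occurs.

No product — primer B has no binding site in the template.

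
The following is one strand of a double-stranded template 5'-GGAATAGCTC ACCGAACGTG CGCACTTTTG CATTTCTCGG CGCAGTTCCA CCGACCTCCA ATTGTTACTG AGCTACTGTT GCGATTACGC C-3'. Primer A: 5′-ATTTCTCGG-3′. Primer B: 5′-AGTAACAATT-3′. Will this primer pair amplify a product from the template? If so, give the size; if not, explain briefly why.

Primer A (ATTTCTCGG) matches the top strand at positions 32–40; it acts as a forward primer.
Primer B's reverse complement is AATTGTTACT, matching the top strand at positions 60–69; it acts as a reverse primer.
The 3' ends face each other across positions 32–69, giving a 38 bp product.

Yes — a 38 bp product.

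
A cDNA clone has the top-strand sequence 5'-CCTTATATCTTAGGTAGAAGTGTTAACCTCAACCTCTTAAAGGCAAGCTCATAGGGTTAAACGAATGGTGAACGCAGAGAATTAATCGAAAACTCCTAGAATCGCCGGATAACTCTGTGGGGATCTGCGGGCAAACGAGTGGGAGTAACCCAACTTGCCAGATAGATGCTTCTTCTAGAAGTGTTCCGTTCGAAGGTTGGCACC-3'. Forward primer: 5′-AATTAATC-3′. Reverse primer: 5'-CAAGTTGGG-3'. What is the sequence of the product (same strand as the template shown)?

5'-AATTAATCGAAAACTCCTAGAATCGCCGGATAACTCTGTGGGGATCTGCGGGCAAACGAGTGGGAGTAACCCAACTTG-3'

Forward primer AATTAATC is found on the top strand at positions 80–87.
The reverse primer's reverse complement is CCCAACTTG, which matches the template at positions 149–157.
The product is the template from position 80 through 157 (78 bp).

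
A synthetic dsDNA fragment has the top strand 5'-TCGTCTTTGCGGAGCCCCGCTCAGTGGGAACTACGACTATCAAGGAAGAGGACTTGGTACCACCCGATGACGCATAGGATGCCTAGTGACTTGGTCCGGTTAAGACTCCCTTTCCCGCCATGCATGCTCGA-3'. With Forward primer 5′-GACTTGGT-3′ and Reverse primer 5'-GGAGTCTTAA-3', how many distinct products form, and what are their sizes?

The forward primer GACTTGGT matches the top strand at positions 51–58, 88–95.
The reverse primer's reverse complement is TTAAGACTCC, matching at positions 100–109.
Each forward site pairs with the reverse site to give a product ending at position 109: sizes 59, 22 bp.

Two products: 59 bp, 22 bp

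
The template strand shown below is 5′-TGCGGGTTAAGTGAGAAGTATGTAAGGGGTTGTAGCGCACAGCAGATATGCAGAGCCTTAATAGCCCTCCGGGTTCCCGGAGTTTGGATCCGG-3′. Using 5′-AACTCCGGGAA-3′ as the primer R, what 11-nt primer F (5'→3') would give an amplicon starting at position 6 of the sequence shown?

The reverse primer's reverse complement TTCCCGGAGTT matches the template at positions 74–84; the product starts at position 6.
The forward primer is identical to the top strand over positions 6–16: GTTAAGTGAGA.

5'-GTTAAGTGAGA-3'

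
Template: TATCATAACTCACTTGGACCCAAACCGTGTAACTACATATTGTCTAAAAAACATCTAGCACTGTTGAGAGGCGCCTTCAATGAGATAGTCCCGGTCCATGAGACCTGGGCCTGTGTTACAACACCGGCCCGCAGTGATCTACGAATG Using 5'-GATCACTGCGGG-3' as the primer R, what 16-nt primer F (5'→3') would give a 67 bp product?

The reverse primer's reverse complement CCCGCAGTGATC matches the template at positions 128–139, so the product ends at position 139.
A 67 bp product then starts at position 139 − 67 + 1 = 73.
The forward primer is identical to the top strand there: GCCTTCAATGAGATAG.

5'-GCCTTCAATGAGATAG-3'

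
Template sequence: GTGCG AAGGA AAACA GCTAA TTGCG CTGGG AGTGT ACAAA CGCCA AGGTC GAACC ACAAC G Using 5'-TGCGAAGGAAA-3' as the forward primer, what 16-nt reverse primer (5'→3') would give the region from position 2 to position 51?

5'-CGACCTTGGCGTTTGT-3'

The product's 3' end on the top strand is position 51.
The reverse primer anneals to the top strand over positions 36–51, i.e. to ACAAACGCCAAGGTCG.
Its sequence written 5'→3' is the reverse complement: CGACCTTGGCGTTTGT.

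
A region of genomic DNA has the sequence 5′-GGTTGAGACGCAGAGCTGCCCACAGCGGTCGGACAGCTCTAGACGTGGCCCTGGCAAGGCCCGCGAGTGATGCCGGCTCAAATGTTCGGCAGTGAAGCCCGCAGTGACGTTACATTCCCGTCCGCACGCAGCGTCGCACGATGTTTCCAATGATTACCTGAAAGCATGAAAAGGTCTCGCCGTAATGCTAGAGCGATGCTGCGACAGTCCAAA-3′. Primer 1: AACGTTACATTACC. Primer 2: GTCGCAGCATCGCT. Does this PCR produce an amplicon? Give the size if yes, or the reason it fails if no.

No product — primer 1 has no binding site in the template.

Primer 1 (AACGTTACATTACC) does not match the top strand, and its reverse complement GGTAATGTAACGTT does not match either.
With no annealing site for primer 1, no amplification occurs.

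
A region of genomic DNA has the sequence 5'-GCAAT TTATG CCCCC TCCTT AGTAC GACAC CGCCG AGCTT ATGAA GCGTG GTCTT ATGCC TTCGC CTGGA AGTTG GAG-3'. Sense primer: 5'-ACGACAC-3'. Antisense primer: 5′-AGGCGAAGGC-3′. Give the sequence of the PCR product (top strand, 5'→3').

5'-ACGACACCGCCGAGCTTATGAAGCGTGGTCTTATGCCTTCGCCT-3'

The forward primer matches the template at positions 24–30.
Reverse complement of the reverse primer: GCCTTCGCCT. This occurs on the top strand at positions 58–67.
The product is the template from position 24 through 67 (44 bp).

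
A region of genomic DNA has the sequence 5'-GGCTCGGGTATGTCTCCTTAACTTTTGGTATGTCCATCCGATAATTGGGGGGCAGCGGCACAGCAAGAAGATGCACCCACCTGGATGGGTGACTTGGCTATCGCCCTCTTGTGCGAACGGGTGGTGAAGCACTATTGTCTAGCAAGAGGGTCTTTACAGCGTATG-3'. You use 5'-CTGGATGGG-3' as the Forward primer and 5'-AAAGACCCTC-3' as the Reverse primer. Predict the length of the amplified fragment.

The forward primer matches the template at positions 81–89.
Reverse complement of the reverse primer: GAGGGTCTTT. This occurs on the top strand at positions 146–155.
The product runs from position 81 to position 155, so its length is 155 − 81 + 1 = 75 bp.

75 bp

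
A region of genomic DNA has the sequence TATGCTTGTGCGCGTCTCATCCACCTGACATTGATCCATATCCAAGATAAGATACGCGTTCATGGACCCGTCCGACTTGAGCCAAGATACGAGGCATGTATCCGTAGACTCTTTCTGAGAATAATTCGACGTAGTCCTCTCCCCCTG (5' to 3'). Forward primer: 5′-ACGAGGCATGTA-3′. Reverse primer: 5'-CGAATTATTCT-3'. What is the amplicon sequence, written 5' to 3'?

5'-ACGAGGCATGTATCCGTAGACTCTTTCTGAGAATAATTCG-3'

Forward primer ACGAGGCATGTA is found on the top strand at positions 89–100.
Taking the reverse complement of CGAATTATTCT gives AGAATAATTCG, found at positions 118–128 on the template; the primer anneals here to the top strand with its 3' end pointing upstream.
The product is the template from position 89 through 128 (40 bp).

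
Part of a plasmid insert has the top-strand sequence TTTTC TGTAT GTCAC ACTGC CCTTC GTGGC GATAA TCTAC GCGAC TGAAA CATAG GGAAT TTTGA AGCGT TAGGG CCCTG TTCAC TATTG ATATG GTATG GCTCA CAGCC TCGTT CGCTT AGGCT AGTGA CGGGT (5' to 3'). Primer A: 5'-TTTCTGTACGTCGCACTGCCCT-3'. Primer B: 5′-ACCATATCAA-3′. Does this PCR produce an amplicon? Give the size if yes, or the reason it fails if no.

Primer A (TTTCTGTACGTCGCACTGCCCT) does not match the top strand, and its reverse complement AGGGCAGTGCGACGTACAGAAA does not match either.
With no annealing site for primer A, no amplification occurs.

No product — primer A has no binding site in the template.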